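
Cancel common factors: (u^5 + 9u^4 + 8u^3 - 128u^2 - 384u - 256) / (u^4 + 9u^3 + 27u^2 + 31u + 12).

(u^3 + 4u^2 - 16u - 64)/(u^2 + 4u + 3)

Apply the Euclidean algorithm:
  u^5 + 9u^4 + 8u^3 - 128u^2 - 384u - 256 = (u)(u^4 + 9u^3 + 27u^2 + 31u + 12) + (-19u^3 - 159u^2 - 396u - 256)
  u^4 + 9u^3 + 27u^2 + 31u + 12 = (-(1/19)u - 12/361)(-19u^3 - 159u^2 - 396u - 256) + ((315/361)u^2 + (1575/361)u + 1260/361)
  -19u^3 - 159u^2 - 396u - 256 = (-(6859/315)u - 23104/315)((315/361)u^2 + (1575/361)u + 1260/361) + (0)
Last nonzero remainder: (315/361)u^2 + (1575/361)u + 1260/361. Dividing through by 315/361 gives the monic gcd u^2 + 5u + 4.
Cancel u^2 + 5u + 4 from numerator and denominator to get the reduced form.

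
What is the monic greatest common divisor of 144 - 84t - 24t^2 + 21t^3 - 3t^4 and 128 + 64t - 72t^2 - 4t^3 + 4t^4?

8 - 6t + t^2

Repeated division with remainder:
  -3t^4 + 21t^3 - 24t^2 - 84t + 144 = (-3/4)(4t^4 - 4t^3 - 72t^2 + 64t + 128) + (18t^3 - 78t^2 - 36t + 240)
  4t^4 - 4t^3 - 72t^2 + 64t + 128 = ((2/9)t + 20/27)(18t^3 - 78t^2 - 36t + 240) + (-(56/9)t^2 + (112/3)t - 448/9)
  18t^3 - 78t^2 - 36t + 240 = (-(81/28)t - 135/28)(-(56/9)t^2 + (112/3)t - 448/9) + (0)
Last nonzero remainder: -(56/9)t^2 + (112/3)t - 448/9. Dividing through by -56/9 gives the monic gcd t^2 - 6t + 8.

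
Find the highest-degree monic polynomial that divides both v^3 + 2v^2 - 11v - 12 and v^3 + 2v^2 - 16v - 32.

v + 4

Euclidean algorithm in ℚ[v]:
  v^3 + 2v^2 - 11v - 12 = (v^3 + 2v^2 - 16v - 32) + (5v + 20)
  v^3 + 2v^2 - 16v - 32 = ((1/5)v^2 - (2/5)v - 8/5)(5v + 20) + (0)
Last nonzero remainder: 5v + 20. Dividing through by 5 gives the monic gcd v + 4.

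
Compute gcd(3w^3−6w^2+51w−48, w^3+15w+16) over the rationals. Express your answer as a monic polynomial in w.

w^2−w+16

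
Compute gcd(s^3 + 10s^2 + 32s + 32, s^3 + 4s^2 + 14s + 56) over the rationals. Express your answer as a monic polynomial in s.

s + 4

Repeated division with remainder:
  s^3 + 10s^2 + 32s + 32 = (s^3 + 4s^2 + 14s + 56) + (6s^2 + 18s − 24)
  s^3 + 4s^2 + 14s + 56 = ((1/6)s + 1/6)(6s^2 + 18s − 24) + (15s + 60)
  6s^2 + 18s − 24 = ((2/5)s − 2/5)(15s + 60) + (0)
Last nonzero remainder: 15s + 60. Dividing through by 15 gives the monic gcd s + 4.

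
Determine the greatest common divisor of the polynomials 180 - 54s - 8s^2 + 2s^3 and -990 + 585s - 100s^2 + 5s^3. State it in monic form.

18 - 9s + s^2

Apply the Euclidean algorithm:
  2s^3 - 8s^2 - 54s + 180 = (2/5)(5s^3 - 100s^2 + 585s - 990) + (32s^2 - 288s + 576)
  5s^3 - 100s^2 + 585s - 990 = ((5/32)s - 55/32)(32s^2 - 288s + 576) + (0)
Last nonzero remainder: 32s^2 - 288s + 576. Dividing through by 32 gives the monic gcd s^2 - 9s + 18.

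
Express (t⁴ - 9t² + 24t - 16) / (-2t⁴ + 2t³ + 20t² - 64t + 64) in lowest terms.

(-t + 1)/(2t - 4)

Apply the Euclidean algorithm:
  t⁴ - 9t² + 24t - 16 = (-1/2)(-2t⁴ + 2t³ + 20t² - 64t + 64) + (t³ + t² - 8t + 16)
  -2t⁴ + 2t³ + 20t² - 64t + 64 = (-2t + 4)(t³ + t² - 8t + 16) + (0)
The last nonzero remainder t³ + t² - 8t + 16 is already monic.
Cancel t³ + t² - 8t + 16 from numerator and denominator to get the reduced form.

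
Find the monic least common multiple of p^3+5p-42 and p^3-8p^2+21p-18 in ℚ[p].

Euclidean algorithm in ℚ[p]:
  p^3+5p-42 = (p^3-8p^2+21p-18) + (8p^2-16p-24)
  p^3-8p^2+21p-18 = ((1/8)p-3/4)(8p^2-16p-24) + (12p-36)
  8p^2-16p-24 = ((2/3)p+2/3)(12p-36) + (0)
Last nonzero remainder: 12p-36. Dividing through by 12 gives the monic gcd p-3.
Then lcm(f, g) = f·g / gcd(f, g); expanding and making the result monic gives the answer.

p^5-5p^4+11p^3-67p^2+240p-252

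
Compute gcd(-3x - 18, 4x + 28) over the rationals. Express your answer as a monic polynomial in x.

1

By polynomial division,
  -3x - 18 = (-3/4)(4x + 28) + (3)
  4x + 28 = ((4/3)x + 28/3)(3) + (0)
The last nonzero remainder is the constant 3, so the polynomials are coprime and gcd = 1.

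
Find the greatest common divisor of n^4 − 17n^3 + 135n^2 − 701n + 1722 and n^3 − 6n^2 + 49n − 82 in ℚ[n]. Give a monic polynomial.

Apply the Euclidean algorithm:
  n^4 − 17n^3 + 135n^2 − 701n + 1722 = (n − 11)(n^3 − 6n^2 + 49n − 82) + (20n^2 − 80n + 820)
  n^3 − 6n^2 + 49n − 82 = ((1/20)n − 1/10)(20n^2 − 80n + 820) + (0)
Last nonzero remainder: 20n^2 − 80n + 820. Dividing through by 20 gives the monic gcd n^2 − 4n + 41.

n^2 − 4n + 41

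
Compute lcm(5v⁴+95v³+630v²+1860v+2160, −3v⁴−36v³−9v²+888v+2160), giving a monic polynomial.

v⁶+18v⁵+87v⁴−134v³−2460v²−7872v−8640

Apply the Euclidean algorithm:
  5v⁴+95v³+630v²+1860v+2160 = (−5/3)(−3v⁴−36v³−9v²+888v+2160) + (35v³+615v²+3340v+5760)
  −3v⁴−36v³−9v²+888v+2160 = (−(3/35)v+117/245)(35v³+615v²+3340v+5760) + (−(804/49)v²−(10452/49)v−28944/49)
  35v³+615v²+3340v+5760 = (−(1715/804)v−1960/201)(−(804/49)v²−(10452/49)v−28944/49) + (0)
Last nonzero remainder: −(804/49)v²−(10452/49)v−28944/49. Dividing through by −804/49 gives the monic gcd v²+13v+36.
Then lcm(f, g) = f·g / gcd(f, g); expanding and making the result monic gives the answer.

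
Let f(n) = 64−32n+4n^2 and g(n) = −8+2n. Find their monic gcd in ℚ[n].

−4+n

By polynomial division,
  4n^2−32n+64 = (2n−8)(2n−8) + (0)
Last nonzero remainder: 2n−8. Dividing through by 2 gives the monic gcd n−4.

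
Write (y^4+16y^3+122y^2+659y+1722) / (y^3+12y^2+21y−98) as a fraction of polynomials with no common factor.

(y^3+9y^2+59y+246)/(y^2+5y−14)

Euclidean algorithm in ℚ[y]:
  y^4+16y^3+122y^2+659y+1722 = (y+4)(y^3+12y^2+21y−98) + (53y^2+673y+2114)
  y^3+12y^2+21y−98 = ((1/53)y−37/2809)(53y^2+673y+2114) + (−(28152/2809)y−197064/2809)
  53y^2+673y+2114 = (−(148877/28152)y−424159/14076)(−(28152/2809)y−197064/2809) + (0)
Last nonzero remainder: −(28152/2809)y−197064/2809. Dividing through by −28152/2809 gives the monic gcd y+7.
Cancel y+7 from numerator and denominator to get the reduced form.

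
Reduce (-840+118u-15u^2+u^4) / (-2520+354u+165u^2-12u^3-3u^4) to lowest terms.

(-24+2u-u^2)/(-72+6u+3u^2)

By polynomial division,
  u^4-15u^2+118u-840 = (-1/3)(-3u^4-12u^3+165u^2+354u-2520) + (-4u^3+40u^2+236u-1680)
  -3u^4-12u^3+165u^2+354u-2520 = ((3/4)u+21/2)(-4u^3+40u^2+236u-1680) + (-432u^2-864u+15120)
  -4u^3+40u^2+236u-1680 = ((1/108)u-1/9)(-432u^2-864u+15120) + (0)
Last nonzero remainder: -432u^2-864u+15120. Dividing through by -432 gives the monic gcd u^2+2u-35.
Cancel u^2+2u-35 from numerator and denominator to get the reduced form.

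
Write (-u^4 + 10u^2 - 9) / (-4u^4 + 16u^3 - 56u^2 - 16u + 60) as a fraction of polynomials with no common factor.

(u^2 - 9)/(4u^2 - 16u + 60)

Repeated division with remainder:
  -u^4 + 10u^2 - 9 = (1/4)(-4u^4 + 16u^3 - 56u^2 - 16u + 60) + (-4u^3 + 24u^2 + 4u - 24)
  -4u^4 + 16u^3 - 56u^2 - 16u + 60 = (u + 2)(-4u^3 + 24u^2 + 4u - 24) + (-108u^2 + 108)
  -4u^3 + 24u^2 + 4u - 24 = ((1/27)u - 2/9)(-108u^2 + 108) + (0)
Last nonzero remainder: -108u^2 + 108. Dividing through by -108 gives the monic gcd u^2 - 1.
Cancel u^2 - 1 from numerator and denominator to get the reduced form.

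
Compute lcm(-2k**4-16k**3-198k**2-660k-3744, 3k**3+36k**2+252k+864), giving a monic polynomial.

k**5+14k**4+147k**3+924k**2+3852k+11232

Repeated division with remainder:
  -2k**4-16k**3-198k**2-660k-3744 = (-(2/3)k+8/3)(3k**3+36k**2+252k+864) + (-126k**2-756k-6048)
  3k**3+36k**2+252k+864 = (-(1/42)k-1/7)(-126k**2-756k-6048) + (0)
Last nonzero remainder: -126k**2-756k-6048. Dividing through by -126 gives the monic gcd k**2+6k+48.
Then lcm(f, g) = f·g / gcd(f, g); expanding and making the result monic gives the answer.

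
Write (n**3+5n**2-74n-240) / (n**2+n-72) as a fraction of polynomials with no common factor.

(n**2+13n+30)/(n+9)

By polynomial division,
  n**3+5n**2-74n-240 = (n+4)(n**2+n-72) + (-6n+48)
  n**2+n-72 = (-(1/6)n-3/2)(-6n+48) + (0)
Last nonzero remainder: -6n+48. Dividing through by -6 gives the monic gcd n-8.
Cancel n-8 from numerator and denominator to get the reduced form.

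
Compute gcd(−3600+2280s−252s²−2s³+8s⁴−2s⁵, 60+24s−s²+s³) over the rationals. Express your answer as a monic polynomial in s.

Apply the Euclidean algorithm:
  −2s⁵+8s⁴−2s³−252s²+2280s−3600 = (−2s²+6s+52)(s³−s²+24s+60) + (−224s²+672s−6720)
  s³−s²+24s+60 = (−(1/224)s−1/112)(−224s²+672s−6720) + (0)
Last nonzero remainder: −224s²+672s−6720. Dividing through by −224 gives the monic gcd s²−3s+30.

30−3s+s²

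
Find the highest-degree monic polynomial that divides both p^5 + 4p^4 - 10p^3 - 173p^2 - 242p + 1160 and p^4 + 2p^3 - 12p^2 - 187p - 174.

p^2 + 7p + 29

Repeated division with remainder:
  p^5 + 4p^4 - 10p^3 - 173p^2 - 242p + 1160 = (p + 2)(p^4 + 2p^3 - 12p^2 - 187p - 174) + (-2p^3 + 38p^2 + 306p + 1508)
  p^4 + 2p^3 - 12p^2 - 187p - 174 = (-(1/2)p - 21/2)(-2p^3 + 38p^2 + 306p + 1508) + (540p^2 + 3780p + 15660)
  -2p^3 + 38p^2 + 306p + 1508 = (-(1/270)p + 13/135)(540p^2 + 3780p + 15660) + (0)
Last nonzero remainder: 540p^2 + 3780p + 15660. Dividing through by 540 gives the monic gcd p^2 + 7p + 29.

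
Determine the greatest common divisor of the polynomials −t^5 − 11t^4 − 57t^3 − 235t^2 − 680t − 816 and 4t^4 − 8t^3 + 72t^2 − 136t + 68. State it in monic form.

Euclidean algorithm in ℚ[t]:
  −t^5 − 11t^4 − 57t^3 − 235t^2 − 680t − 816 = (−(1/4)t − 13/4)(4t^4 − 8t^3 + 72t^2 − 136t + 68) + (−65t^3 − 35t^2 − 1105t − 595)
  4t^4 − 8t^3 + 72t^2 − 136t + 68 = (−(4/65)t + 132/845)(−65t^3 − 35t^2 − 1105t − 595) + ((1600/169)t^2 + 27200/169)
  −65t^3 − 35t^2 − 1105t − 595 = (−(2197/320)t − 1183/320)((1600/169)t^2 + 27200/169) + (0)
Last nonzero remainder: (1600/169)t^2 + 27200/169. Dividing through by 1600/169 gives the monic gcd t^2 + 17.

t^2 + 17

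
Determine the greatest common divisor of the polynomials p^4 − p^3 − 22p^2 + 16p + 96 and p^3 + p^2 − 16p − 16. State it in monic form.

By polynomial division,
  p^4 − p^3 − 22p^2 + 16p + 96 = (p − 2)(p^3 + p^2 − 16p − 16) + (−4p^2 + 64)
  p^3 + p^2 − 16p − 16 = (−(1/4)p − 1/4)(−4p^2 + 64) + (0)
Last nonzero remainder: −4p^2 + 64. Dividing through by −4 gives the monic gcd p^2 − 16.

p^2 − 16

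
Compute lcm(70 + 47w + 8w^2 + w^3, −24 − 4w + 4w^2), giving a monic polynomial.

Euclidean algorithm in ℚ[w]:
  w^3 + 8w^2 + 47w + 70 = ((1/4)w + 9/4)(4w^2 − 4w − 24) + (62w + 124)
  4w^2 − 4w − 24 = ((2/31)w − 6/31)(62w + 124) + (0)
Last nonzero remainder: 62w + 124. Dividing through by 62 gives the monic gcd w + 2.
Then lcm(f, g) = f·g / gcd(f, g); expanding and making the result monic gives the answer.

−210 − 71w + 23w^2 + 5w^3 + w^4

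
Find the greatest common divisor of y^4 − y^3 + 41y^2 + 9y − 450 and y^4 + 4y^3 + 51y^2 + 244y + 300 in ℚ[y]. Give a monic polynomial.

y^3 + 2y^2 + 47y + 150

Apply the Euclidean algorithm:
  y^4 − y^3 + 41y^2 + 9y − 450 = (y^4 + 4y^3 + 51y^2 + 244y + 300) + (−5y^3 − 10y^2 − 235y − 750)
  y^4 + 4y^3 + 51y^2 + 244y + 300 = (−(1/5)y − 2/5)(−5y^3 − 10y^2 − 235y − 750) + (0)
Last nonzero remainder: −5y^3 − 10y^2 − 235y − 750. Dividing through by −5 gives the monic gcd y^3 + 2y^2 + 47y + 150.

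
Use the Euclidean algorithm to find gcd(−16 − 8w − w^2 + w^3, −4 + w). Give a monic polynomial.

Apply the Euclidean algorithm:
  w^3 − w^2 − 8w − 16 = (w^2 + 3w + 4)(w − 4) + (0)
The last nonzero remainder w − 4 is already monic.

−4 + w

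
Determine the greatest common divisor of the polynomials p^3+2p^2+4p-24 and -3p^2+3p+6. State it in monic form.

Euclidean algorithm in ℚ[p]:
  p^3+2p^2+4p-24 = (-(1/3)p-1)(-3p^2+3p+6) + (9p-18)
  -3p^2+3p+6 = (-(1/3)p-1/3)(9p-18) + (0)
Last nonzero remainder: 9p-18. Dividing through by 9 gives the monic gcd p-2.

p-2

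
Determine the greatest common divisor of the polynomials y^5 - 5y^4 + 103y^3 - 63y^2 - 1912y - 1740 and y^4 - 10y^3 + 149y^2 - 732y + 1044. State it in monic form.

y^2 - 4y + 116

By polynomial division,
  y^5 - 5y^4 + 103y^3 - 63y^2 - 1912y - 1740 = (y + 5)(y^4 - 10y^3 + 149y^2 - 732y + 1044) + (4y^3 - 76y^2 + 704y - 6960)
  y^4 - 10y^3 + 149y^2 - 732y + 1044 = ((1/4)y + 9/4)(4y^3 - 76y^2 + 704y - 6960) + (144y^2 - 576y + 16704)
  4y^3 - 76y^2 + 704y - 6960 = ((1/36)y - 5/12)(144y^2 - 576y + 16704) + (0)
Last nonzero remainder: 144y^2 - 576y + 16704. Dividing through by 144 gives the monic gcd y^2 - 4y + 116.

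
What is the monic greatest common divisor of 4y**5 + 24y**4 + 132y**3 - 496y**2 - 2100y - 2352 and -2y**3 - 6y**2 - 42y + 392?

Apply the Euclidean algorithm:
  4y**5 + 24y**4 + 132y**3 - 496y**2 - 2100y - 2352 = (-2y**2 - 6y - 6)(-2y**3 - 6y**2 - 42y + 392) + (0)
Last nonzero remainder: -2y**3 - 6y**2 - 42y + 392. Dividing through by -2 gives the monic gcd y**3 + 3y**2 + 21y - 196.

y**3 + 3y**2 + 21y - 196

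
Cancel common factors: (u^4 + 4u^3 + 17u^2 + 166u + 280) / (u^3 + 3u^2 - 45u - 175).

Euclidean algorithm in ℚ[u]:
  u^4 + 4u^3 + 17u^2 + 166u + 280 = (u + 1)(u^3 + 3u^2 - 45u - 175) + (59u^2 + 386u + 455)
  u^3 + 3u^2 - 45u - 175 = ((1/59)u - 209/3481)(59u^2 + 386u + 455) + (-(102816/3481)u - 514080/3481)
  59u^2 + 386u + 455 = (-(205379/102816)u - 45253/14688)(-(102816/3481)u - 514080/3481) + (0)
Last nonzero remainder: -(102816/3481)u - 514080/3481. Dividing through by -102816/3481 gives the monic gcd u + 5.
Cancel u + 5 from numerator and denominator to get the reduced form.

(u^3 - u^2 + 22u + 56)/(u^2 - 2u - 35)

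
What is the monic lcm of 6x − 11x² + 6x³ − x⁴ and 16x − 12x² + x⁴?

48x − 100x² + 64x³ − 9x⁴ − 4x⁵ + x⁶

Euclidean algorithm in ℚ[x]:
  −x⁴ + 6x³ − 11x² + 6x = (−1)(x⁴ − 12x² + 16x) + (6x³ − 23x² + 22x)
  x⁴ − 12x² + 16x = ((1/6)x + 23/36)(6x³ − 23x² + 22x) + (−(35/36)x² + (35/18)x)
  6x³ − 23x² + 22x = (−(216/35)x + 396/35)(−(35/36)x² + (35/18)x) + (0)
Last nonzero remainder: −(35/36)x² + (35/18)x. Dividing through by −35/36 gives the monic gcd x² − 2x.
Then lcm(f, g) = f·g / gcd(f, g); expanding and making the result monic gives the answer.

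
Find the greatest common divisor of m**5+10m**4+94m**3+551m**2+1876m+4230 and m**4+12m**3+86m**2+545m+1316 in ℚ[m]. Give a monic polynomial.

Repeated division with remainder:
  m**5+10m**4+94m**3+551m**2+1876m+4230 = (m-2)(m**4+12m**3+86m**2+545m+1316) + (32m**3+178m**2+1650m+6862)
  m**4+12m**3+86m**2+545m+1316 = ((1/32)m+103/512)(32m**3+178m**2+1650m+6862) + (-(351/256)m**2-(351/256)m-16497/256)
  32m**3+178m**2+1650m+6862 = (-(8192/351)m-37376/351)(-(351/256)m**2-(351/256)m-16497/256) + (0)
Last nonzero remainder: -(351/256)m**2-(351/256)m-16497/256. Dividing through by -351/256 gives the monic gcd m**2+m+47.

m**2+m+47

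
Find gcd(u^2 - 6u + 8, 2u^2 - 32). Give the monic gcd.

u - 4

Euclidean algorithm in ℚ[u]:
  u^2 - 6u + 8 = (1/2)(2u^2 - 32) + (-6u + 24)
  2u^2 - 32 = (-(1/3)u - 4/3)(-6u + 24) + (0)
Last nonzero remainder: -6u + 24. Dividing through by -6 gives the monic gcd u - 4.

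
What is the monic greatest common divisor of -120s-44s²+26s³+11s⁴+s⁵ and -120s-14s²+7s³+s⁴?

30s+11s²+s³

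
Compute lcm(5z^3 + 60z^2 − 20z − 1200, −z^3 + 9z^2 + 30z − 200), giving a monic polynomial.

Repeated division with remainder:
  5z^3 + 60z^2 − 20z − 1200 = (−5)(−z^3 + 9z^2 + 30z − 200) + (105z^2 + 130z − 2200)
  −z^3 + 9z^2 + 30z − 200 = (−(1/105)z + 43/441)(105z^2 + 130z − 2200) + (−(1600/441)z + 6400/441)
  105z^2 + 130z − 2200 = (−(9261/320)z − 4851/32)(−(1600/441)z + 6400/441) + (0)
Last nonzero remainder: −(1600/441)z + 6400/441. Dividing through by −1600/441 gives the monic gcd z − 4.
Then lcm(f, g) = f·g / gcd(f, g); expanding and making the result monic gives the answer.

z^5 + 7z^4 − 114z^3 − 820z^2 + 1400z + 12000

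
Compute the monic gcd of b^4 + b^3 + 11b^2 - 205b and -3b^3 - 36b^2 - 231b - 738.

Repeated division with remainder:
  b^4 + b^3 + 11b^2 - 205b = (-(1/3)b + 11/3)(-3b^3 - 36b^2 - 231b - 738) + (66b^2 + 396b + 2706)
  -3b^3 - 36b^2 - 231b - 738 = (-(1/22)b - 3/11)(66b^2 + 396b + 2706) + (0)
Last nonzero remainder: 66b^2 + 396b + 2706. Dividing through by 66 gives the monic gcd b^2 + 6b + 41.

b^2 + 6b + 41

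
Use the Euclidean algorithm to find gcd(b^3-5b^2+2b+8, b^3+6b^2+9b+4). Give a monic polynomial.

Euclidean algorithm in ℚ[b]:
  b^3-5b^2+2b+8 = (b^3+6b^2+9b+4) + (-11b^2-7b+4)
  b^3+6b^2+9b+4 = (-(1/11)b-59/121)(-11b^2-7b+4) + ((720/121)b+720/121)
  -11b^2-7b+4 = (-(1331/720)b+121/180)((720/121)b+720/121) + (0)
Last nonzero remainder: (720/121)b+720/121. Dividing through by 720/121 gives the monic gcd b+1.

b+1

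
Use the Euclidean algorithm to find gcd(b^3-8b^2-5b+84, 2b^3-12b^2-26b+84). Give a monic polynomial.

b^2-4b-21

Apply the Euclidean algorithm:
  b^3-8b^2-5b+84 = (1/2)(2b^3-12b^2-26b+84) + (-2b^2+8b+42)
  2b^3-12b^2-26b+84 = (-b+2)(-2b^2+8b+42) + (0)
Last nonzero remainder: -2b^2+8b+42. Dividing through by -2 gives the monic gcd b^2-4b-21.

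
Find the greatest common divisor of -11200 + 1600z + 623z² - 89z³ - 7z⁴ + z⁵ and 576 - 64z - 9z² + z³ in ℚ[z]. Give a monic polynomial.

Repeated division with remainder:
  z⁵ - 7z⁴ - 89z³ + 623z² + 1600z - 11200 = (z² + 2z - 7)(z³ - 9z² - 64z + 576) + (112z² - 7168)
  z³ - 9z² - 64z + 576 = ((1/112)z - 9/112)(112z² - 7168) + (0)
Last nonzero remainder: 112z² - 7168. Dividing through by 112 gives the monic gcd z² - 64.

-64 + z²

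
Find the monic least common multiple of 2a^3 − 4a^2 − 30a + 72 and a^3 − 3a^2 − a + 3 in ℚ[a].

a^5 − 2a^4 − 16a^3 + 38a^2 + 15a − 36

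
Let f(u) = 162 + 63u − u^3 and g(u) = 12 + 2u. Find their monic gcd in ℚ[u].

Apply the Euclidean algorithm:
  −u^3 + 63u + 162 = (−(1/2)u^2 + 3u + 27/2)(2u + 12) + (0)
Last nonzero remainder: 2u + 12. Dividing through by 2 gives the monic gcd u + 6.

6 + u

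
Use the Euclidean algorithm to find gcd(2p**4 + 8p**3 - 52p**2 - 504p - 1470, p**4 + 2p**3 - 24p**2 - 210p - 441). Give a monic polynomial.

p**3 - p**2 - 21p - 147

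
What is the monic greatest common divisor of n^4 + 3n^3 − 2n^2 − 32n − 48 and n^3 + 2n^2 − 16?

n^2 + 4n + 8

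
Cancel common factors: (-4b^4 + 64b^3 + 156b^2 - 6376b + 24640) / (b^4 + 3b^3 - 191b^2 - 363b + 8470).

(-4b + 32)/(b + 11)

By polynomial division,
  -4b^4 + 64b^3 + 156b^2 - 6376b + 24640 = (-4)(b^4 + 3b^3 - 191b^2 - 363b + 8470) + (76b^3 - 608b^2 - 7828b + 58520)
  b^4 + 3b^3 - 191b^2 - 363b + 8470 = ((1/76)b + 11/76)(76b^3 - 608b^2 - 7828b + 58520) + (0)
Last nonzero remainder: 76b^3 - 608b^2 - 7828b + 58520. Dividing through by 76 gives the monic gcd b^3 - 8b^2 - 103b + 770.
Cancel b^3 - 8b^2 - 103b + 770 from numerator and denominator to get the reduced form.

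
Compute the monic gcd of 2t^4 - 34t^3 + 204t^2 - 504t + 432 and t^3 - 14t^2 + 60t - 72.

t^3 - 14t^2 + 60t - 72

Apply the Euclidean algorithm:
  2t^4 - 34t^3 + 204t^2 - 504t + 432 = (2t - 6)(t^3 - 14t^2 + 60t - 72) + (0)
The last nonzero remainder t^3 - 14t^2 + 60t - 72 is already monic.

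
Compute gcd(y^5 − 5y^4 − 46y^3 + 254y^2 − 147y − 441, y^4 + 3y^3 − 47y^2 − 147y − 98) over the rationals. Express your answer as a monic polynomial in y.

y^3 + y^2 − 49y − 49

By polynomial division,
  y^5 − 5y^4 − 46y^3 + 254y^2 − 147y − 441 = (y − 8)(y^4 + 3y^3 − 47y^2 − 147y − 98) + (25y^3 + 25y^2 − 1225y − 1225)
  y^4 + 3y^3 − 47y^2 − 147y − 98 = ((1/25)y + 2/25)(25y^3 + 25y^2 − 1225y − 1225) + (0)
Last nonzero remainder: 25y^3 + 25y^2 − 1225y − 1225. Dividing through by 25 gives the monic gcd y^3 + y^2 − 49y − 49.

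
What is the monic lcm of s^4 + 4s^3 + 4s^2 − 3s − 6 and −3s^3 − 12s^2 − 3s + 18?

Apply the Euclidean algorithm:
  s^4 + 4s^3 + 4s^2 − 3s − 6 = (−(1/3)s)(−3s^3 − 12s^2 − 3s + 18) + (3s^2 + 3s − 6)
  −3s^3 − 12s^2 − 3s + 18 = (−s − 3)(3s^2 + 3s − 6) + (0)
Last nonzero remainder: 3s^2 + 3s − 6. Dividing through by 3 gives the monic gcd s^2 + s − 2.
Then lcm(f, g) = f·g / gcd(f, g); expanding and making the result monic gives the answer.

s^5 + 7s^4 + 16s^3 + 9s^2 − 15s − 18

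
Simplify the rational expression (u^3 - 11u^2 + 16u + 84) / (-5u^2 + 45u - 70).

(-u^2 + 4u + 12)/(5u - 10)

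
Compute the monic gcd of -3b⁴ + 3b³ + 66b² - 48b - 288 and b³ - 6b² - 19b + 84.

b² + b - 12

By polynomial division,
  -3b⁴ + 3b³ + 66b² - 48b - 288 = (-3b - 15)(b³ - 6b² - 19b + 84) + (-81b² - 81b + 972)
  b³ - 6b² - 19b + 84 = (-(1/81)b + 7/81)(-81b² - 81b + 972) + (0)
Last nonzero remainder: -81b² - 81b + 972. Dividing through by -81 gives the monic gcd b² + b - 12.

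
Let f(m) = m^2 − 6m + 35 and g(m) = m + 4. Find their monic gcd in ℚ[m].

1

Repeated division with remainder:
  m^2 − 6m + 35 = (m − 10)(m + 4) + (75)
  m + 4 = ((1/75)m + 4/75)(75) + (0)
The last nonzero remainder is the constant 75, so the polynomials are coprime and gcd = 1.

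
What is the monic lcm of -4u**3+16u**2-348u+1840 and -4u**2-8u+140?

Euclidean algorithm in ℚ[u]:
  -4u**3+16u**2-348u+1840 = (u-6)(-4u**2-8u+140) + (-536u+2680)
  -4u**2-8u+140 = ((1/134)u+7/134)(-536u+2680) + (0)
Last nonzero remainder: -536u+2680. Dividing through by -536 gives the monic gcd u-5.
Then lcm(f, g) = f·g / gcd(f, g); expanding and making the result monic gives the answer.

u**4+3u**3+59u**2+149u-3220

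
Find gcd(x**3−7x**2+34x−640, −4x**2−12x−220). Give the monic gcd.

1

By polynomial division,
  x**3−7x**2+34x−640 = (−(1/4)x+5/2)(−4x**2−12x−220) + (9x−90)
  −4x**2−12x−220 = (−(4/9)x−52/9)(9x−90) + (−740)
  9x−90 = (−(9/740)x+9/74)(−740) + (0)
The last nonzero remainder is the constant −740, so the polynomials are coprime and gcd = 1.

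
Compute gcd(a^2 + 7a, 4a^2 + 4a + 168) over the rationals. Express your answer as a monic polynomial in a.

Euclidean algorithm in ℚ[a]:
  a^2 + 7a = (1/4)(4a^2 + 4a + 168) + (6a − 42)
  4a^2 + 4a + 168 = ((2/3)a + 16/3)(6a − 42) + (392)
  6a − 42 = ((3/196)a − 3/28)(392) + (0)
The last nonzero remainder is the constant 392, so the polynomials are coprime and gcd = 1.

1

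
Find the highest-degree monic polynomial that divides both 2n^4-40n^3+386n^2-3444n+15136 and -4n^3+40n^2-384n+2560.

n-8

Euclidean algorithm in ℚ[n]:
  2n^4-40n^3+386n^2-3444n+15136 = (-(1/2)n+5)(-4n^3+40n^2-384n+2560) + (-6n^2-244n+2336)
  -4n^3+40n^2-384n+2560 = ((2/3)n-304/9)(-6n^2-244n+2336) + (-(91648/9)n+733184/9)
  -6n^2-244n+2336 = ((27/45824)n+657/22912)(-(91648/9)n+733184/9) + (0)
Last nonzero remainder: -(91648/9)n+733184/9. Dividing through by -91648/9 gives the monic gcd n-8.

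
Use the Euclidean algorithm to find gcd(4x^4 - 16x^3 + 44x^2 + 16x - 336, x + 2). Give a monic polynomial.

x + 2

Repeated division with remainder:
  4x^4 - 16x^3 + 44x^2 + 16x - 336 = (4x^3 - 24x^2 + 92x - 168)(x + 2) + (0)
The last nonzero remainder x + 2 is already monic.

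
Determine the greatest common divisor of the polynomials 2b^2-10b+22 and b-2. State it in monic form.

1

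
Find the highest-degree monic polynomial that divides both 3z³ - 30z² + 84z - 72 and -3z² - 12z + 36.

By polynomial division,
  3z³ - 30z² + 84z - 72 = (-z + 14)(-3z² - 12z + 36) + (288z - 576)
  -3z² - 12z + 36 = (-(1/96)z - 1/16)(288z - 576) + (0)
Last nonzero remainder: 288z - 576. Dividing through by 288 gives the monic gcd z - 2.

z - 2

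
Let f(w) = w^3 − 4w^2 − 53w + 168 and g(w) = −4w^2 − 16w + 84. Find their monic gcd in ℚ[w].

w^2 + 4w − 21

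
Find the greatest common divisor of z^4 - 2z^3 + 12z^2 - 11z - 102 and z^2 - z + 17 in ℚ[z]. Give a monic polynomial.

z^2 - z + 17

By polynomial division,
  z^4 - 2z^3 + 12z^2 - 11z - 102 = (z^2 - z - 6)(z^2 - z + 17) + (0)
The last nonzero remainder z^2 - z + 17 is already monic.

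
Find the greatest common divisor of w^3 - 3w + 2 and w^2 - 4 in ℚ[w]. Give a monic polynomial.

By polynomial division,
  w^3 - 3w + 2 = (w)(w^2 - 4) + (w + 2)
  w^2 - 4 = (w - 2)(w + 2) + (0)
The last nonzero remainder w + 2 is already monic.

w + 2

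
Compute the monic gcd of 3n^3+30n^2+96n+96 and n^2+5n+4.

n+4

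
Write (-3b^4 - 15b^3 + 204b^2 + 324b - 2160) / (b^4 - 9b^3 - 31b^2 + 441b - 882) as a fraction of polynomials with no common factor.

(-3b^2 - 42b - 120)/(b^2 - 49)

Repeated division with remainder:
  -3b^4 - 15b^3 + 204b^2 + 324b - 2160 = (-3)(b^4 - 9b^3 - 31b^2 + 441b - 882) + (-42b^3 + 111b^2 + 1647b - 4806)
  b^4 - 9b^3 - 31b^2 + 441b - 882 = (-(1/42)b + 89/588)(-42b^3 + 111b^2 + 1647b - 4806) + (-(1683/196)b^2 + (15147/196)b - 15147/98)
  -42b^3 + 111b^2 + 1647b - 4806 = ((2744/561)b + 17444/561)(-(1683/196)b^2 + (15147/196)b - 15147/98) + (0)
Last nonzero remainder: -(1683/196)b^2 + (15147/196)b - 15147/98. Dividing through by -1683/196 gives the monic gcd b^2 - 9b + 18.
Cancel b^2 - 9b + 18 from numerator and denominator to get the reduced form.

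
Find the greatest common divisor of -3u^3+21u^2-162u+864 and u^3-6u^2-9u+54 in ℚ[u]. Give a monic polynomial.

Apply the Euclidean algorithm:
  -3u^3+21u^2-162u+864 = (-3)(u^3-6u^2-9u+54) + (3u^2-189u+1026)
  u^3-6u^2-9u+54 = ((1/3)u+19)(3u^2-189u+1026) + (3240u-19440)
  3u^2-189u+1026 = ((1/1080)u-19/360)(3240u-19440) + (0)
Last nonzero remainder: 3240u-19440. Dividing through by 3240 gives the monic gcd u-6.

u-6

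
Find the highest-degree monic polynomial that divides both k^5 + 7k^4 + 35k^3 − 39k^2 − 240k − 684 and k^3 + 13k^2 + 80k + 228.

Repeated division with remainder:
  k^5 + 7k^4 + 35k^3 − 39k^2 − 240k − 684 = (k^2 − 6k + 33)(k^3 + 13k^2 + 80k + 228) + (−216k^2 − 1512k − 8208)
  k^3 + 13k^2 + 80k + 228 = (−(1/216)k − 1/36)(−216k^2 − 1512k − 8208) + (0)
Last nonzero remainder: −216k^2 − 1512k − 8208. Dividing through by −216 gives the monic gcd k^2 + 7k + 38.

k^2 + 7k + 38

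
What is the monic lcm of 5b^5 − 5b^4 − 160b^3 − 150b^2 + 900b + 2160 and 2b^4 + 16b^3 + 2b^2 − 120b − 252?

By polynomial division,
  5b^5 − 5b^4 − 160b^3 − 150b^2 + 900b + 2160 = ((5/2)b − 45/2)(2b^4 + 16b^3 + 2b^2 − 120b − 252) + (195b^3 + 195b^2 − 1170b − 3510)
  2b^4 + 16b^3 + 2b^2 − 120b − 252 = ((2/195)b + 14/195)(195b^3 + 195b^2 − 1170b − 3510) + (0)
Last nonzero remainder: 195b^3 + 195b^2 − 1170b − 3510. Dividing through by 195 gives the monic gcd b^3 + b^2 − 6b − 18.
Then lcm(f, g) = f·g / gcd(f, g); expanding and making the result monic gives the answer.

b^6 + 6b^5 − 39b^4 − 254b^3 − 30b^2 + 1692b + 3024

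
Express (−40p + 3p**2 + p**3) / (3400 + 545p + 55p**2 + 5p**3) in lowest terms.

Repeated division with remainder:
  p**3 + 3p**2 − 40p = (1/5)(5p**3 + 55p**2 + 545p + 3400) + (−8p**2 − 149p − 680)
  5p**3 + 55p**2 + 545p + 3400 = (−(5/8)p + 305/64)(−8p**2 − 149p − 680) + ((53125/64)p + 53125/8)
  −8p**2 − 149p − 680 = (−(512/53125)p − 64/625)((53125/64)p + 53125/8) + (0)
Last nonzero remainder: (53125/64)p + 53125/8. Dividing through by 53125/64 gives the monic gcd p + 8.
Cancel p + 8 from numerator and denominator to get the reduced form.

(−5p + p**2)/(425 + 15p + 5p**2)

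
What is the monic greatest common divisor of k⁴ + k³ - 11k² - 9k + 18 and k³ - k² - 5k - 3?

k - 3

Repeated division with remainder:
  k⁴ + k³ - 11k² - 9k + 18 = (k + 2)(k³ - k² - 5k - 3) + (-4k² + 4k + 24)
  k³ - k² - 5k - 3 = (-(1/4)k)(-4k² + 4k + 24) + (k - 3)
  -4k² + 4k + 24 = (-4k - 8)(k - 3) + (0)
The last nonzero remainder k - 3 is already monic.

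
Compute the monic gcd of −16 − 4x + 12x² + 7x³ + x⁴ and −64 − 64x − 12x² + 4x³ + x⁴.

16 + 20x + 8x² + x³

Repeated division with remainder:
  x⁴ + 7x³ + 12x² − 4x − 16 = (x⁴ + 4x³ − 12x² − 64x − 64) + (3x³ + 24x² + 60x + 48)
  x⁴ + 4x³ − 12x² − 64x − 64 = ((1/3)x − 4/3)(3x³ + 24x² + 60x + 48) + (0)
Last nonzero remainder: 3x³ + 24x² + 60x + 48. Dividing through by 3 gives the monic gcd x³ + 8x² + 20x + 16.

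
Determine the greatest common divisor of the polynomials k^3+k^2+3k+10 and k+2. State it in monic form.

k+2

Apply the Euclidean algorithm:
  k^3+k^2+3k+10 = (k^2-k+5)(k+2) + (0)
The last nonzero remainder k+2 is already monic.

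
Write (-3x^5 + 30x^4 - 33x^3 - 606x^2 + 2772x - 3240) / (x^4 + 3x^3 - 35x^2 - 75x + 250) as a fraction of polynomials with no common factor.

By polynomial division,
  -3x^5 + 30x^4 - 33x^3 - 606x^2 + 2772x - 3240 = (-3x + 39)(x^4 + 3x^3 - 35x^2 - 75x + 250) + (-255x^3 + 534x^2 + 6447x - 12990)
  x^4 + 3x^3 - 35x^2 - 75x + 250 = (-(1/255)x - 433/21675)(-255x^3 + 534x^2 + 6447x - 12990) + ((6864/7225)x^2 + (20592/7225)x - 13728/1445)
  -255x^3 + 534x^2 + 6447x - 12990 = (-(614125/2288)x + 3128425/2288)((6864/7225)x^2 + (20592/7225)x - 13728/1445) + (0)
Last nonzero remainder: (6864/7225)x^2 + (20592/7225)x - 13728/1445. Dividing through by 6864/7225 gives the monic gcd x^2 + 3x - 10.
Cancel x^2 + 3x - 10 from numerator and denominator to get the reduced form.

(-3x^3 + 39x^2 - 180x + 324)/(x^2 - 25)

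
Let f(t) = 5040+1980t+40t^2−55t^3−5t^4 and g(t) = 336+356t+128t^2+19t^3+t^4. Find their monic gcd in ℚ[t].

168+94t+17t^2+t^3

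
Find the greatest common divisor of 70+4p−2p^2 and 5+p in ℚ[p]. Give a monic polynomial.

5+p

Apply the Euclidean algorithm:
  −2p^2+4p+70 = (−2p+14)(p+5) + (0)
The last nonzero remainder p+5 is already monic.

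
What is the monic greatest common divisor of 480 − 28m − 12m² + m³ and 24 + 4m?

Repeated division with remainder:
  m³ − 12m² − 28m + 480 = ((1/4)m² − (9/2)m + 20)(4m + 24) + (0)
Last nonzero remainder: 4m + 24. Dividing through by 4 gives the monic gcd m + 6.

6 + m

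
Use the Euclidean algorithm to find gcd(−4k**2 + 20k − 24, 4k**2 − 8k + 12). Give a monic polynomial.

1

By polynomial division,
  −4k**2 + 20k − 24 = (−1)(4k**2 − 8k + 12) + (12k − 12)
  4k**2 − 8k + 12 = ((1/3)k − 1/3)(12k − 12) + (8)
  12k − 12 = ((3/2)k − 3/2)(8) + (0)
The last nonzero remainder is the constant 8, so the polynomials are coprime and gcd = 1.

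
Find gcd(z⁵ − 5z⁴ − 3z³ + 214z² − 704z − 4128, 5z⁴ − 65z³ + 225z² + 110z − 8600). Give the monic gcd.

z³ − 3z² + 15z + 172

Euclidean algorithm in ℚ[z]:
  z⁵ − 5z⁴ − 3z³ + 214z² − 704z − 4128 = ((1/5)z + 8/5)(5z⁴ − 65z³ + 225z² + 110z − 8600) + (56z³ − 168z² + 840z + 9632)
  5z⁴ − 65z³ + 225z² + 110z − 8600 = ((5/56)z − 25/28)(56z³ − 168z² + 840z + 9632) + (0)
Last nonzero remainder: 56z³ − 168z² + 840z + 9632. Dividing through by 56 gives the monic gcd z³ − 3z² + 15z + 172.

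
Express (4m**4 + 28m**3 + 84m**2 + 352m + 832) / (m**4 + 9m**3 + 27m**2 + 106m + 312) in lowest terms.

(4m + 16)/(m + 6)

Apply the Euclidean algorithm:
  4m**4 + 28m**3 + 84m**2 + 352m + 832 = (4)(m**4 + 9m**3 + 27m**2 + 106m + 312) + (-8m**3 - 24m**2 - 72m - 416)
  m**4 + 9m**3 + 27m**2 + 106m + 312 = (-(1/8)m - 3/4)(-8m**3 - 24m**2 - 72m - 416) + (0)
Last nonzero remainder: -8m**3 - 24m**2 - 72m - 416. Dividing through by -8 gives the monic gcd m**3 + 3m**2 + 9m + 52.
Cancel m**3 + 3m**2 + 9m + 52 from numerator and denominator to get the reduced form.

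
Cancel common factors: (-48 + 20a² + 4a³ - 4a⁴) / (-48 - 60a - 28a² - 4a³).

(4 - 4a + a²)/(4 + a)

By polynomial division,
  -4a⁴ + 4a³ + 20a² - 48 = (a - 8)(-4a³ - 28a² - 60a - 48) + (-144a² - 432a - 432)
  -4a³ - 28a² - 60a - 48 = ((1/36)a + 1/9)(-144a² - 432a - 432) + (0)
Last nonzero remainder: -144a² - 432a - 432. Dividing through by -144 gives the monic gcd a² + 3a + 3.
Cancel a² + 3a + 3 from numerator and denominator to get the reduced form.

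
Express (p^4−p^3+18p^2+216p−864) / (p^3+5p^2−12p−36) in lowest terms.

(p^2−4p+48)/(p+2)

By polynomial division,
  p^4−p^3+18p^2+216p−864 = (p−6)(p^3+5p^2−12p−36) + (60p^2+180p−1080)
  p^3+5p^2−12p−36 = ((1/60)p+1/30)(60p^2+180p−1080) + (0)
Last nonzero remainder: 60p^2+180p−1080. Dividing through by 60 gives the monic gcd p^2+3p−18.
Cancel p^2+3p−18 from numerator and denominator to get the reduced form.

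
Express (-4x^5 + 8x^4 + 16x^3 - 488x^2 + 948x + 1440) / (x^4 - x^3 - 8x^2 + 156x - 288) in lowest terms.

By polynomial division,
  -4x^5 + 8x^4 + 16x^3 - 488x^2 + 948x + 1440 = (-4x + 4)(x^4 - x^3 - 8x^2 + 156x - 288) + (-12x^3 + 168x^2 - 828x + 2592)
  x^4 - x^3 - 8x^2 + 156x - 288 = (-(1/12)x - 13/12)(-12x^3 + 168x^2 - 828x + 2592) + (105x^2 - 525x + 2520)
  -12x^3 + 168x^2 - 828x + 2592 = (-(4/35)x + 36/35)(105x^2 - 525x + 2520) + (0)
Last nonzero remainder: 105x^2 - 525x + 2520. Dividing through by 105 gives the monic gcd x^2 - 5x + 24.
Cancel x^2 - 5x + 24 from numerator and denominator to get the reduced form.

(-4x^3 - 12x^2 + 52x + 60)/(x^2 + 4x - 12)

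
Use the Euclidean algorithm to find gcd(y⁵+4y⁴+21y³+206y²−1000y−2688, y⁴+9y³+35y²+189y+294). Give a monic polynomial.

Apply the Euclidean algorithm:
  y⁵+4y⁴+21y³+206y²−1000y−2688 = (y−5)(y⁴+9y³+35y²+189y+294) + (31y³+192y²−349y−1218)
  y⁴+9y³+35y²+189y+294 = ((1/31)y+87/961)(31y³+192y²−349y−1218) + ((27750/961)y²+(249750/961)y+388500/961)
  31y³+192y²−349y−1218 = ((29791/27750)y−27869/9250)((27750/961)y²+(249750/961)y+388500/961) + (0)
Last nonzero remainder: (27750/961)y²+(249750/961)y+388500/961. Dividing through by 27750/961 gives the monic gcd y²+9y+14.

y²+9y+14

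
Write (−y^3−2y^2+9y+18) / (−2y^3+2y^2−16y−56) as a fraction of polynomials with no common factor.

(y^2−9)/(2y^2−6y+28)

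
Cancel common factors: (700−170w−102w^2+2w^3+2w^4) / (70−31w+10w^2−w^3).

Euclidean algorithm in ℚ[w]:
  2w^4+2w^3−102w^2−170w+700 = (−2w−22)(−w^3+10w^2−31w+70) + (56w^2−712w+2240)
  −w^3+10w^2−31w+70 = (−(1/56)w−19/392)(56w^2−712w+2240) + (−(1250/49)w+1250/7)
  56w^2−712w+2240 = (−(1372/625)w+1568/125)(−(1250/49)w+1250/7) + (0)
Last nonzero remainder: −(1250/49)w+1250/7. Dividing through by −1250/49 gives the monic gcd w−7.
Cancel w−7 from numerator and denominator to get the reduced form.

(100−10w−16w^2−2w^3)/(10−3w+w^2)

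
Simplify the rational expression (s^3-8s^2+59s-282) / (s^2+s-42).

(s^2-2s+47)/(s+7)

By polynomial division,
  s^3-8s^2+59s-282 = (s-9)(s^2+s-42) + (110s-660)
  s^2+s-42 = ((1/110)s+7/110)(110s-660) + (0)
Last nonzero remainder: 110s-660. Dividing through by 110 gives the monic gcd s-6.
Cancel s-6 from numerator and denominator to get the reduced form.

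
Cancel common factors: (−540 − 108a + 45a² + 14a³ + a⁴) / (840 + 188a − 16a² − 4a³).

By polynomial division,
  a⁴ + 14a³ + 45a² − 108a − 540 = (−(1/4)a − 5/2)(−4a³ − 16a² + 188a + 840) + (52a² + 572a + 1560)
  −4a³ − 16a² + 188a + 840 = (−(1/13)a + 7/13)(52a² + 572a + 1560) + (0)
Last nonzero remainder: 52a² + 572a + 1560. Dividing through by 52 gives the monic gcd a² + 11a + 30.
Cancel a² + 11a + 30 from numerator and denominator to get the reduced form.

(18 − 3a − a²)/(−28 + 4a)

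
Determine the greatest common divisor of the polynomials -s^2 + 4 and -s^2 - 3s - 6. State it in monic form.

Repeated division with remainder:
  -s^2 + 4 = (-s^2 - 3s - 6) + (3s + 10)
  -s^2 - 3s - 6 = (-(1/3)s + 1/9)(3s + 10) + (-64/9)
  3s + 10 = (-(27/64)s - 45/32)(-64/9) + (0)
The last nonzero remainder is the constant -64/9, so the polynomials are coprime and gcd = 1.

1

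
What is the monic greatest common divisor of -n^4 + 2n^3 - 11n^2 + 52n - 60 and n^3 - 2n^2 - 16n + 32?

Apply the Euclidean algorithm:
  -n^4 + 2n^3 - 11n^2 + 52n - 60 = (-n)(n^3 - 2n^2 - 16n + 32) + (-27n^2 + 84n - 60)
  n^3 - 2n^2 - 16n + 32 = (-(1/27)n - 10/243)(-27n^2 + 84n - 60) + (-(1196/81)n + 2392/81)
  -27n^2 + 84n - 60 = ((2187/1196)n - 1215/598)(-(1196/81)n + 2392/81) + (0)
Last nonzero remainder: -(1196/81)n + 2392/81. Dividing through by -1196/81 gives the monic gcd n - 2.

n - 2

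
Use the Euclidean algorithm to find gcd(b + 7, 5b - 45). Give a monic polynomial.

1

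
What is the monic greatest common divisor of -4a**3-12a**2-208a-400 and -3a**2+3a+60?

Apply the Euclidean algorithm:
  -4a**3-12a**2-208a-400 = ((4/3)a+16/3)(-3a**2+3a+60) + (-304a-720)
  -3a**2+3a+60 = ((3/304)a-12/361)(-304a-720) + (13020/361)
  -304a-720 = (-(27436/3255)a-4332/217)(13020/361) + (0)
The last nonzero remainder is the constant 13020/361, so the polynomials are coprime and gcd = 1.

1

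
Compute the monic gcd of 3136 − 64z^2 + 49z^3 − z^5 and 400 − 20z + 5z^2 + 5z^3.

Repeated division with remainder:
  −z^5 + 49z^3 − 64z^2 + 3136 = (−(1/5)z^2 + (1/5)z + 44/5)(5z^3 + 5z^2 − 20z + 400) + (−24z^2 + 96z − 384)
  5z^3 + 5z^2 − 20z + 400 = (−(5/24)z − 25/24)(−24z^2 + 96z − 384) + (0)
Last nonzero remainder: −24z^2 + 96z − 384. Dividing through by −24 gives the monic gcd z^2 − 4z + 16.

16 − 4z + z^2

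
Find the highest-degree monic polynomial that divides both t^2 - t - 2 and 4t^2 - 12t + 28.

Repeated division with remainder:
  t^2 - t - 2 = (1/4)(4t^2 - 12t + 28) + (2t - 9)
  4t^2 - 12t + 28 = (2t + 3)(2t - 9) + (55)
  2t - 9 = ((2/55)t - 9/55)(55) + (0)
The last nonzero remainder is the constant 55, so the polynomials are coprime and gcd = 1.

1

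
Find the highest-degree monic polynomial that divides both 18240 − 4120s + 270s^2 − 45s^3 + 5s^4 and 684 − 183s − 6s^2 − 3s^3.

Repeated division with remainder:
  5s^4 − 45s^3 + 270s^2 − 4120s + 18240 = (−(5/3)s + 55/3)(−3s^3 − 6s^2 − 183s + 684) + (75s^2 + 375s + 5700)
  −3s^3 − 6s^2 − 183s + 684 = (−(1/25)s + 3/25)(75s^2 + 375s + 5700) + (0)
Last nonzero remainder: 75s^2 + 375s + 5700. Dividing through by 75 gives the monic gcd s^2 + 5s + 76.

76 + 5s + s^2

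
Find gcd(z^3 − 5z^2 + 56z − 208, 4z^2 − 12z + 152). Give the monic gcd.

By polynomial division,
  z^3 − 5z^2 + 56z − 208 = ((1/4)z − 1/2)(4z^2 − 12z + 152) + (12z − 132)
  4z^2 − 12z + 152 = ((1/3)z + 8/3)(12z − 132) + (504)
  12z − 132 = ((1/42)z − 11/42)(504) + (0)
The last nonzero remainder is the constant 504, so the polynomials are coprime and gcd = 1.

1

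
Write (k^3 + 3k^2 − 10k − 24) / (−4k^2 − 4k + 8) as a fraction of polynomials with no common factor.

Apply the Euclidean algorithm:
  k^3 + 3k^2 − 10k − 24 = (−(1/4)k − 1/2)(−4k^2 − 4k + 8) + (−10k − 20)
  −4k^2 − 4k + 8 = ((2/5)k − 2/5)(−10k − 20) + (0)
Last nonzero remainder: −10k − 20. Dividing through by −10 gives the monic gcd k + 2.
Cancel k + 2 from numerator and denominator to get the reduced form.

(−k^2 − k + 12)/(4k − 4)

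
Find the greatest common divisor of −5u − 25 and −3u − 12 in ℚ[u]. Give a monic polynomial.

Apply the Euclidean algorithm:
  −5u − 25 = (5/3)(−3u − 12) + (−5)
  −3u − 12 = ((3/5)u + 12/5)(−5) + (0)
The last nonzero remainder is the constant −5, so the polynomials are coprime and gcd = 1.

1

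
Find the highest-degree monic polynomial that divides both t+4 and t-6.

1

By polynomial division,
  t+4 = (t-6) + (10)
  t-6 = ((1/10)t-3/5)(10) + (0)
The last nonzero remainder is the constant 10, so the polynomials are coprime and gcd = 1.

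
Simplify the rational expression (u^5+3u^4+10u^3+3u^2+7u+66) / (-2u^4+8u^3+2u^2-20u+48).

(-u^2-3u-11)/(2u-8)

Euclidean algorithm in ℚ[u]:
  u^5+3u^4+10u^3+3u^2+7u+66 = (-(1/2)u-7/2)(-2u^4+8u^3+2u^2-20u+48) + (39u^3-39u+234)
  -2u^4+8u^3+2u^2-20u+48 = (-(2/39)u+8/39)(39u^3-39u+234) + (0)
Last nonzero remainder: 39u^3-39u+234. Dividing through by 39 gives the monic gcd u^3-u+6.
Cancel u^3-u+6 from numerator and denominator to get the reduced form.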